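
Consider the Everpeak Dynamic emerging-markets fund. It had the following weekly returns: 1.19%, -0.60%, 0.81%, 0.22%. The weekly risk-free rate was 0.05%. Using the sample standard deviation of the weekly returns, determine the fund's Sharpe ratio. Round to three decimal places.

0.455

r̄ = (1.19 − 0.6 + 0.81 + 0.22) / 4 = 1.620 / 4 = 0.4050%
Σ(r − r̄)² = (1.19 − 0.4050)² + (-0.6 − 0.4050)² + … = 1.8245
σ = √[1.8245 / 3] = 0.7799%
Sharpe = (r̄ − rf) / σ = (0.4050 − 0.05) / 0.7799 = 0.3550 / 0.7799 = 0.4552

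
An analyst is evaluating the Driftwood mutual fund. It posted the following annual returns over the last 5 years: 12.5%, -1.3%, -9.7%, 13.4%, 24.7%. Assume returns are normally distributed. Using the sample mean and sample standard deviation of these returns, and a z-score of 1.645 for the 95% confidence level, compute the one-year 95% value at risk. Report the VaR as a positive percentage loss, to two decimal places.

r̄ = (12.5 − 1.3 − 9.7 + 13.4 + 24.7) / 5 = 7.9200%
Σ(r − r̄)² = (12.5 − 7.9200)² + (-1.3 − 7.9200)² + … = 728.0480
sample σ = √(728.0480 / 4) = √182.0120 = 13.4912%
VaR = −(r̄ − z·σ) = −(7.9200 − 1.645 × 13.4912) = −(-14.2730) = 14.2730%

14.27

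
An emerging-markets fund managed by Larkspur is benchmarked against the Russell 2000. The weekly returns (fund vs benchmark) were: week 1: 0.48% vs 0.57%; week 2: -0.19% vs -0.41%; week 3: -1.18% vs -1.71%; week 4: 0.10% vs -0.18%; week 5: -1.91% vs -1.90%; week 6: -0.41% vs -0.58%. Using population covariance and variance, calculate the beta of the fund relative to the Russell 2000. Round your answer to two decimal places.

0.91

r̄p = -0.5183%,  r̄m = -0.7017%
Cov = Σ(rp − r̄p)(rm − r̄m) / 6 = 0.6727
Var(rm) = Σ(rm − r̄m)² / 6 = 0.7403
β = Cov / Var = 0.6727 / 0.7403 = 0.9087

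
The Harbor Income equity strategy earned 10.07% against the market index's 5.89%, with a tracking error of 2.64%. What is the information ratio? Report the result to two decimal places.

IR = (Rp − Rb) / TE = (10.07% − 5.89%) / 2.64% = 4.18% / 2.64% = 1.5833

1.58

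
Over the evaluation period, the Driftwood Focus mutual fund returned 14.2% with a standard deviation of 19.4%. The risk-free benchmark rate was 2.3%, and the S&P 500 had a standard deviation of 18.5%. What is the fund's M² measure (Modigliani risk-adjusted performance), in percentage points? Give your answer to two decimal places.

Sharpe = (Rp − Rf) / σp = (14.2% − 2.3%) / 19.4% = 0.6134
M² = Rf + Sharpe × σm = 2.3% + 0.6134 × 18.5% = 13.6479%

13.65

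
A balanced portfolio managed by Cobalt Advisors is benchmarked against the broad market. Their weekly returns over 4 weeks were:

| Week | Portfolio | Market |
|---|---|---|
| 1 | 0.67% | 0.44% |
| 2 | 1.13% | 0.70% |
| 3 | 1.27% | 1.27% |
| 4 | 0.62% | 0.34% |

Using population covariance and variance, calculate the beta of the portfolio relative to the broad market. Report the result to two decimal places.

r̄p = 0.9225%,  r̄m = 0.6875%
Cov = Σ(rp − r̄p)(rm − r̄m) / 4 = 0.0932
Var(rm) = Σ(rm − r̄m)² / 4 = 0.1304
β = Cov / Var = 0.0932 / 0.1304 = 0.7147

0.71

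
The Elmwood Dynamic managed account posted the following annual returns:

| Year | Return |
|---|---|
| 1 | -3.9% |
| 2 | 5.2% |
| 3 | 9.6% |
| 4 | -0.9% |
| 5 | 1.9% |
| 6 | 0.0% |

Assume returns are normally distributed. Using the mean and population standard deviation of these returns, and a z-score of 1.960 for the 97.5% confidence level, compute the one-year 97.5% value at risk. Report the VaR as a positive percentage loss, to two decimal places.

6.61

r̄ = (-3.9 + 5.2 + 9.6 − 0.9 + 1.9 + 0) / 6 = 11.90 / 6 = 1.9833%
Population std dev = √[115.2283 / 6] = 4.3823%
VaR = −(r̄ − z·σ) = −(1.9833 − 1.960 × 4.3823) = −(-6.6060) = 6.6060%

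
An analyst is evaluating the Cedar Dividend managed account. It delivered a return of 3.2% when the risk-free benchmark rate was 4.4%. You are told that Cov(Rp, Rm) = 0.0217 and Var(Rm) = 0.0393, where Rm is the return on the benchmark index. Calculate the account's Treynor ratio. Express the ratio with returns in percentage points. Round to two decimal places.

-2.17

β = Cov / Var = 0.0217 / 0.0393 = 0.5522
Treynor = (Rp − Rf) / β = (3.2% − 4.4%) / 0.5522 = -1.20 / 0.5522 = -2.1731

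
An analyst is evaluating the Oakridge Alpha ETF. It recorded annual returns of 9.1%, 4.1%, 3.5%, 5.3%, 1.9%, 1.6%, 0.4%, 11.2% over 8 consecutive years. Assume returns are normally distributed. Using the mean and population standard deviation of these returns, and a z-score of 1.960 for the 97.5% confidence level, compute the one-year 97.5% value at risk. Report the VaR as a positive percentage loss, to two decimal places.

Mean return r̄ = 37.10 / 8 = 4.6375%
Population std dev = √[99.6788 / 8] = 3.5299%
VaR = −(r̄ − z·σ) = −(4.6375 − 1.960 × 3.5299) = −(-2.2811) = 2.2811%

2.28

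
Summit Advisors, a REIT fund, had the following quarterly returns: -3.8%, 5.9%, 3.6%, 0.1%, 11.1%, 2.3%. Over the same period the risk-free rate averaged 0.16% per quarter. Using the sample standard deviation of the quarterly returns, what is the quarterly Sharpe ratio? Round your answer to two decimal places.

0.60

r̄ = (-3.8 + 5.9 + 3.6 + 0.1 + 11.1 + 2.3) / 6 = 19.20 / 6 = 3.2000%
Σ(r − r̄)² = 129.2800; sample σ = √(129.2800/5) = 5.0849%
Sharpe = (r̄ − rf) / σ = (3.2000 − 0.16) / 5.0849 = 3.0400 / 5.0849 = 0.5978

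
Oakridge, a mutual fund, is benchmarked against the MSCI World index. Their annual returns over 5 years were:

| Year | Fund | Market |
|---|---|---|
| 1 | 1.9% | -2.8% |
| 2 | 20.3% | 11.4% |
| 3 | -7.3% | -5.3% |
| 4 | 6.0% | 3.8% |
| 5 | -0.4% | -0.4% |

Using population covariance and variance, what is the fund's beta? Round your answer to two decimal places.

1.52

r̄p = 4.1000%,  r̄m = 1.3400%
Cov = Σ(rp − r̄p)(rm − r̄m) / 5 = 52.0560
Var(rm) = Σ(rm − r̄m)² / 5 = 34.3024
β = Cov / Var = 52.0560 / 34.3024 = 1.5176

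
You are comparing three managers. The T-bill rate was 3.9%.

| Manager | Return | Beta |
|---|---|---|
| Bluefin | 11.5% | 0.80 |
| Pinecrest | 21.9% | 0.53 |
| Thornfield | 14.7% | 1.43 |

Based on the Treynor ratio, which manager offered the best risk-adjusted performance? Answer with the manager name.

Pinecrest

Bluefin: Treynor = (11.5% − 3.9%) / 0.80 = 9.500
Pinecrest: Treynor = (21.9% − 3.9%) / 0.53 = 33.962
Thornfield: Treynor = (14.7% − 3.9%) / 1.43 = 7.552
Highest: Pinecrest (33.962).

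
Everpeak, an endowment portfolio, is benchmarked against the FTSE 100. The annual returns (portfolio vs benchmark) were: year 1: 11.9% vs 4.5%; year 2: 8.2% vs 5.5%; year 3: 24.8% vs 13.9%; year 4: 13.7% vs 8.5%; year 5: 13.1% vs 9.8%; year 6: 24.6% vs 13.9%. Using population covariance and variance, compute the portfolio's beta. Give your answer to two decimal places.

r̄p = 16.0500%,  r̄m = 9.3500%
Cov = Σ(rp − r̄p)(rm − r̄m) / 6 = 21.6225
Var(rm) = Σ(rm − r̄m)² / 6 = 13.4458
β = Cov / Var = 21.6225 / 13.4458 = 1.6081

1.61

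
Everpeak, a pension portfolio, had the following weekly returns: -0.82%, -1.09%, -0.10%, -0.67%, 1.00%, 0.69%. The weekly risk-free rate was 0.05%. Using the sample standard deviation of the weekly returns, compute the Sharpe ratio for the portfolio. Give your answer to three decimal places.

r̄ = (-0.82 − 1.09 − 0.1 − 0.67 + 1 + 0.69) / 6 = -0.1650%
Sample std dev = √[3.6322 / 5] = 0.8523%
Sharpe = (r̄ − rf) / σ = (-0.1650 − 0.05) / 0.8523 = -0.2150 / 0.8523 = -0.2523

-0.252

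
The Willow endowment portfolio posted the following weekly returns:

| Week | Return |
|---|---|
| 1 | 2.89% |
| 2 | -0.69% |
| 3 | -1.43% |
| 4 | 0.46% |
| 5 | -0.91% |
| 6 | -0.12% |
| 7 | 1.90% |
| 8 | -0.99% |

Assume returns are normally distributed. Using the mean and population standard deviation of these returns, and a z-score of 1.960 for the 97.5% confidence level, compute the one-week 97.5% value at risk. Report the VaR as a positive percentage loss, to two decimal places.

2.66

Mean return μ = 1.110 / 8 = 0.1388%
Population σ = √[Σ(r − μ)² / 8] = √[16.3633 / 8] = √2.0454 = 1.4302%
VaR = −(μ − z·σ) = −(0.1388 − 1.960 × 1.4302) = −(-2.6644) = 2.6644%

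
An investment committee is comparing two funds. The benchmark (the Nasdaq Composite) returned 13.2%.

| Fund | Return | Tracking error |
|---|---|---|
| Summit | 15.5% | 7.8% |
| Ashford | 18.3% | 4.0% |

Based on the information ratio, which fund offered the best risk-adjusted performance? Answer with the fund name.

Ashford

Summit: IR = (15.5% − 13.2%) / 7.8% = 0.295
Ashford: IR = (18.3% − 13.2%) / 4.0% = 1.275
Highest: Ashford (1.275).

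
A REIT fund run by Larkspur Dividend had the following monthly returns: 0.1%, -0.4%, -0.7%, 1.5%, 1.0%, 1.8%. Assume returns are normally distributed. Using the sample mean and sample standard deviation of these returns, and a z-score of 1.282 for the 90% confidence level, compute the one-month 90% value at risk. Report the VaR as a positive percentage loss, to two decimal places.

r̄ = (0.1 − 0.4 − 0.7 + 1.5 + 1 + 1.8) / 6 = 3.30 / 6 = 0.5500%
Σ(r − r̄)² = (0.1 − 0.5500)² + (-0.4 − 0.5500)² + … = 5.3350
sample σ = √(5.3350 / 5) = √1.0670 = 1.0330%
VaR = −(r̄ − z·σ) = −(0.5500 − 1.282 × 1.0330) = −(-0.7743) = 0.7743%

0.77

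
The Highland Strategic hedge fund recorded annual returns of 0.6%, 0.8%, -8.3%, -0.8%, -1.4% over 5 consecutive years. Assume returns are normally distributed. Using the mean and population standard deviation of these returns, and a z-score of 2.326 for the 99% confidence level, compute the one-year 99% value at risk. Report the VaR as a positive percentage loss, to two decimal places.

Mean return μ = -9.10 / 5 = -1.8200%
Σ(r − μ)² = 55.9280; population σ = √(55.9280/5) = 3.3445%
VaR = −(μ − z·σ) = −(-1.8200 − 2.326 × 3.3445) = −(-9.5993) = 9.5993%

9.60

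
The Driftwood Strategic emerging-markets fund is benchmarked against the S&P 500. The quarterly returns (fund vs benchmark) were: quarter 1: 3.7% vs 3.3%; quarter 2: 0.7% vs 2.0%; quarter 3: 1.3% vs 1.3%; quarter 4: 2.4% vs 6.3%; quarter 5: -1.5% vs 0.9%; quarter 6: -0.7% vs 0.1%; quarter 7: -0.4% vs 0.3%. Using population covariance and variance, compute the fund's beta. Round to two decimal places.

r̄p = 0.7857%,  r̄m = 2.0286%
Cov = Σ(rp − r̄p)(rm − r̄m) / 7 = 2.5318
Var(rm) = Σ(rm − r̄m)² / 7 = 4.0535
β = Cov / Var = 2.5318 / 4.0535 = 0.6246

0.62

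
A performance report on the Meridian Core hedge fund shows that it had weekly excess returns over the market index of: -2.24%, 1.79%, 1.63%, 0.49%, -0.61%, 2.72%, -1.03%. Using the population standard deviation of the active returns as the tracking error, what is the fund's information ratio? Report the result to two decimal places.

0.24

r̄ = (-2.24 + 1.79 + 1.63 + 0.49 − 0.61 + 2.72 − 1.03) / 7 = 0.3929%
Population std dev = √[18.8697 / 7] = 1.6419%
IR = r̄ / tracking error = 0.3929 / 1.6419 = 0.2393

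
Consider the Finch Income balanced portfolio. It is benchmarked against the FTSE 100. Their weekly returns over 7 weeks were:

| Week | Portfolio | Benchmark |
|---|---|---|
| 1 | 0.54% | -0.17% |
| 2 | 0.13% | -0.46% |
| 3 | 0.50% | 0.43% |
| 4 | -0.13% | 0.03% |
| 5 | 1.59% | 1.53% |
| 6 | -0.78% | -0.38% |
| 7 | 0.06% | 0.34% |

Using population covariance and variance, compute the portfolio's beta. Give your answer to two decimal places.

0.88

r̄p = 0.2729%,  r̄m = 0.1886%
Cov = Σ(rp − r̄p)(rm − r̄m) / 7 = 0.3498
Var(rm) = Σ(rm − r̄m)² / 7 = 0.3969
β = Cov / Var = 0.3498 / 0.3969 = 0.8813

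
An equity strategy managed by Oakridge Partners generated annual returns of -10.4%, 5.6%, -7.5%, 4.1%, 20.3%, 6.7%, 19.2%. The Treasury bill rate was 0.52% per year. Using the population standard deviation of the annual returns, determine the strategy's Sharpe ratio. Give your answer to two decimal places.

Mean return r̄ = 38.00 / 7 = 5.4286%
Σ(r − r̄)² = 831.9143; population σ = √(831.9143/7) = 10.9016%
Sharpe = (r̄ − rf) / σ = (5.4286 − 0.52) / 10.9016 = 4.9086 / 10.9016 = 0.4503

0.45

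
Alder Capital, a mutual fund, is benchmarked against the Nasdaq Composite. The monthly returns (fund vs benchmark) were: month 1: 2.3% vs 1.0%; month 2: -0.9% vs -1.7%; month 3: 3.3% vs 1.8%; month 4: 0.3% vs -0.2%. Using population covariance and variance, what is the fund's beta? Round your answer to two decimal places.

r̄p = 1.2500%,  r̄m = 0.2250%
Cov = Σ(rp − r̄p)(rm − r̄m) / 4 = 2.1463
Var(rm) = Σ(rm − r̄m)² / 4 = 1.7419
β = Cov / Var = 2.1463 / 1.7419 = 1.2322

1.23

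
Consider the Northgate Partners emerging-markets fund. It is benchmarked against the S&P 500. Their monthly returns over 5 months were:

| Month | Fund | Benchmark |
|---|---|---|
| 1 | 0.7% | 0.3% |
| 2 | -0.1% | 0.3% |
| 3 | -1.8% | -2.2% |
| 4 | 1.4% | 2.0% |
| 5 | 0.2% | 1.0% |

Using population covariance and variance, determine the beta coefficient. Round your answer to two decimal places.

0.73

r̄p = 0.0800%,  r̄m = 0.2800%
Cov = Σ(rp − r̄p)(rm − r̄m) / 5 = 1.4056
Var(rm) = Σ(rm − r̄m)² / 5 = 1.9256
β = Cov / Var = 1.4056 / 1.9256 = 0.7300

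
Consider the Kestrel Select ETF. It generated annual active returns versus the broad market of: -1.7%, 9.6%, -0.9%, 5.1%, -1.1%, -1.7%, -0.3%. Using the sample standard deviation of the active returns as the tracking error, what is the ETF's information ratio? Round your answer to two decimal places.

0.29

Mean return r̄ = 9.00 / 7 = 1.2857%
Σ(r − r̄)² = (-1.7 − 1.2857)² + (9.6 − 1.2857)² + (-0.9 − 1.2857)² + … = 114.4886
σ = √[114.4886 / 6] = 4.3682%
IR = r̄ / tracking error = 1.2857 / 4.3682 = 0.2943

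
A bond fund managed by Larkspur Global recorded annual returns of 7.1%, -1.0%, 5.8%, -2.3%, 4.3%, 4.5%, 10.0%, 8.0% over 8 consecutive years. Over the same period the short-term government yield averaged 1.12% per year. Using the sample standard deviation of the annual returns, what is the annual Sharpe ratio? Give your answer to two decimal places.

r̄ = (7.1 − 1 + 5.8 − 2.3 + 4.3 + 4.5 + 10 + 8) / 8 = 36.40 / 8 = 4.5500%
Σ(r − r̄)² = (7.1 − 4.5500)² + (-1 − 4.5500)² + … = 127.4600
σ = √[127.4600 / 7] = 4.2672%
Sharpe = (r̄ − rf) / σ = (4.5500 − 1.12) / 4.2672 = 3.4300 / 4.2672 = 0.8038

0.80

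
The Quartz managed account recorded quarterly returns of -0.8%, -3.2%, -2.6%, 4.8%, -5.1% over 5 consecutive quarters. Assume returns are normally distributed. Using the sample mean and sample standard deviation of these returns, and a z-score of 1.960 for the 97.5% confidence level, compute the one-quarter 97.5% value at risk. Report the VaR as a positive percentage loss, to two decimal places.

r̄ = (-0.8 − 3.2 − 2.6 + 4.8 − 5.1) / 5 = -6.90 / 5 = -1.3800%
Σ(r − r̄)² = 57.1680; sample σ = √(57.1680/4) = 3.7805%
VaR = −(r̄ − z·σ) = −(-1.3800 − 1.960 × 3.7805) = −(-8.7898) = 8.7898%

8.79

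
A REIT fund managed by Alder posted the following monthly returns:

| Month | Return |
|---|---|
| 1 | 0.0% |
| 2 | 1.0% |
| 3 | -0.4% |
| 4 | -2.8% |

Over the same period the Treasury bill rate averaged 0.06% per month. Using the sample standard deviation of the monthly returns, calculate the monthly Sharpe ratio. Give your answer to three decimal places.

-0.379

μ = (0 + 1 − 0.4 − 2.8) / 4 = -2.20 / 4 = -0.5500%
Sample std dev = √[7.7900 / 3] = 1.6114%
Sharpe = (μ − rf) / σ = (-0.5500 − 0.06) / 1.6114 = -0.6100 / 1.6114 = -0.3786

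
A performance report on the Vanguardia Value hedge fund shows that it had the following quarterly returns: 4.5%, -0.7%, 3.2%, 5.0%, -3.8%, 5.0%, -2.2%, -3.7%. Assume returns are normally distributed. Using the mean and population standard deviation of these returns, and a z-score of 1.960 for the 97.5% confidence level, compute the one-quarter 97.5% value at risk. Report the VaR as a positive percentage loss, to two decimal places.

6.27

μ = (4.5 − 0.7 + 3.2 + 5 − 3.8 + 5 − 2.2 − 3.7) / 8 = 7.30 / 8 = 0.9125%
Σ(r − μ)² = 107.2888; population σ = √(107.2888/8) = 3.6621%
VaR = −(μ − z·σ) = −(0.9125 − 1.960 × 3.6621) = −(-6.2652) = 6.2652%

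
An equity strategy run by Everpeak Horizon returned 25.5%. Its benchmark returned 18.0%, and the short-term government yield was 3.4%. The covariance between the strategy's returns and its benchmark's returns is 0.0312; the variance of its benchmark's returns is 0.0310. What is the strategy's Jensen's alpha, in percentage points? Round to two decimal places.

β = Cov / Var = 0.0312 / 0.0310 = 1.0065
E[R] = Rf + β(Rm − Rf) = 3.4% + 1.0065 × (18.0% − 3.4%) = 18.0949%
α = Rp − E[R] = 25.5% − 18.0949% = 7.4051

7.41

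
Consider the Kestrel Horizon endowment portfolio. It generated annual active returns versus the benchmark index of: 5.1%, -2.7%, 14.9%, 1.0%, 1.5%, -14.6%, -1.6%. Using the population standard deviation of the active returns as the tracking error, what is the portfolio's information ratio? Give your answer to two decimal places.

Mean return r̄ = 3.60 / 7 = 0.5143%
Σ(r − r̄)² = (5.1 − 0.5143)² + (-2.7 − 0.5143)² + … = 472.4286
σ = √[472.4286 / 7] = 8.2152%
IR = r̄ / tracking error = 0.5143 / 8.2152 = 0.0626

0.06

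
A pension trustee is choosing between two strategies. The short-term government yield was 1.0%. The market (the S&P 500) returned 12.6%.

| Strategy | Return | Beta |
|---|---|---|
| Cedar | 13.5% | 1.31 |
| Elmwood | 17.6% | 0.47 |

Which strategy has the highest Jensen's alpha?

Cedar: α = 13.5% − [1.0% + 1.31 × (12.6% − 1.0%)] = -2.696
Elmwood: α = 17.6% − [1.0% + 0.47 × (12.6% − 1.0%)] = 11.148
Highest: Elmwood (11.148).

Elmwood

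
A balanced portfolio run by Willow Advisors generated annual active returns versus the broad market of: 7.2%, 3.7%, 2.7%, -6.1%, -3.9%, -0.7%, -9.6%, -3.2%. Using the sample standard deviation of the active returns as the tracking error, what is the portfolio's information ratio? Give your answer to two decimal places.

-0.22

r̄ = (7.2 + 3.7 + 2.7 − 6.1 − 3.9 − 0.7 − 9.6 − 3.2) / 8 = -9.90 / 8 = -1.2375%
Sample std dev = √[215.8788 / 7] = 5.5534%
IR = r̄ / tracking error = -1.2375 / 5.5534 = -0.2228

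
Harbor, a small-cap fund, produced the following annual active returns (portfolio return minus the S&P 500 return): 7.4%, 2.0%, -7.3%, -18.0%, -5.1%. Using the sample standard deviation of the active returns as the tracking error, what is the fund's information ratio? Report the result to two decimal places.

-0.43

Mean return r̄ = -21.00 / 5 = -4.2000%
Sample std dev = √[373.8600 / 4] = 9.6677%
IR = r̄ / tracking error = -4.2000 / 9.6677 = -0.4344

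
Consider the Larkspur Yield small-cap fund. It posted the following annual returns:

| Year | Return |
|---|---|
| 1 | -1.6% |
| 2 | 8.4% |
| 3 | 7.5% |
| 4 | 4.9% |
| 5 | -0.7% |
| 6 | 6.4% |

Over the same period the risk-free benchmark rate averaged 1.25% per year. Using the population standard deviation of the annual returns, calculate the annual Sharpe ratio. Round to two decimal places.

Mean return r̄ = 24.90 / 6 = 4.1500%
Population std dev = √[91.4950 / 6] = 3.9050%
Sharpe = (r̄ − rf) / σ = (4.1500 − 1.25) / 3.9050 = 2.9000 / 3.9050 = 0.7426

0.74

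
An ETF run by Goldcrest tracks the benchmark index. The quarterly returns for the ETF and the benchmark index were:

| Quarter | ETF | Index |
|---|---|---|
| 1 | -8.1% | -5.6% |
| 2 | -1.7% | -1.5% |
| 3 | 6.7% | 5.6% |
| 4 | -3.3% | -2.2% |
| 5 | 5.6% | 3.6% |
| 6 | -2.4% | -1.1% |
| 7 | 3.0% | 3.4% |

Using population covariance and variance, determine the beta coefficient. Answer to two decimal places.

r̄p = -0.0286%,  r̄m = 0.3143%
Cov = Σ(rp − r̄p)(rm − r̄m) / 7 = 17.9647
Var(rm) = Σ(rm − r̄m)² / 7 = 13.5498
β = Cov / Var = 17.9647 / 13.5498 = 1.3258

1.33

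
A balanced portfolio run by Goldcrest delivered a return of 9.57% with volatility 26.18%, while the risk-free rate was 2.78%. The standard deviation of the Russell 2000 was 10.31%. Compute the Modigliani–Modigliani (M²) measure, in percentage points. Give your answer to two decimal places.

Sharpe = (Rp − Rf) / σp = (9.57% − 2.78%) / 26.18% = 0.2594
M² = Rf + Sharpe × σm = 2.78% + 0.2594 × 10.31% = 5.4544%

5.45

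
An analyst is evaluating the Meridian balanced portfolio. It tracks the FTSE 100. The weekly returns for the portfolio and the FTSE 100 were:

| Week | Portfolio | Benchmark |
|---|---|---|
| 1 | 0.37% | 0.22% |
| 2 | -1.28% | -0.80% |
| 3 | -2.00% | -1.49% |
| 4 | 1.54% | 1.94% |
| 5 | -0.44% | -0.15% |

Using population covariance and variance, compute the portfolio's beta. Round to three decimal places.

r̄p = -0.3620%,  r̄m = -0.0560%
Cov = Σ(rp − r̄p)(rm − r̄m) / 5 = 1.4075
Var(rm) = Σ(rm − r̄m)² / 5 = 1.3358
β = Cov / Var = 1.4075 / 1.3358 = 1.0537

1.054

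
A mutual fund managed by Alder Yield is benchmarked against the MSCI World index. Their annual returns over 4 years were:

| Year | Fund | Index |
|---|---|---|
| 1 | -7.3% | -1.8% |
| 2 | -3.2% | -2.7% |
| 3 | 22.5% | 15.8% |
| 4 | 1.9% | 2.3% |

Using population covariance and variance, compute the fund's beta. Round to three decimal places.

r̄p = 3.4750%,  r̄m = 3.4000%
Cov = Σ(rp − r̄p)(rm − r̄m) / 4 = 83.5975
Var(rm) = Σ(rm − r̄m)² / 4 = 54.8050
β = Cov / Var = 83.5975 / 54.8050 = 1.5254

1.525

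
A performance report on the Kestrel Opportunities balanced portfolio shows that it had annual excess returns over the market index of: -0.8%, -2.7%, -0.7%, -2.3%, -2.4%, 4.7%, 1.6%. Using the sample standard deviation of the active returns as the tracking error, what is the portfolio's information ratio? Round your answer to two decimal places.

-0.14

r̄ = (-0.8 − 2.7 − 0.7 − 2.3 − 2.4 + 4.7 + 1.6) / 7 = -0.3714%
Σ(r − r̄)² = 43.1543; sample σ = √(43.1543/6) = 2.6819%
IR = r̄ / tracking error = -0.3714 / 2.6819 = -0.1385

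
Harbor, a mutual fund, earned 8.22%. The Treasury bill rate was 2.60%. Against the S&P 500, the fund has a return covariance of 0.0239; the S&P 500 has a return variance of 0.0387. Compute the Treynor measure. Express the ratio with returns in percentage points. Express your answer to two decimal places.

β = Cov / Var = 0.0239 / 0.0387 = 0.6176
Treynor = (Rp − Rf) / β = (8.22% − 2.60%) / 0.6176 = 5.62 / 0.6176 = 9.0997

9.10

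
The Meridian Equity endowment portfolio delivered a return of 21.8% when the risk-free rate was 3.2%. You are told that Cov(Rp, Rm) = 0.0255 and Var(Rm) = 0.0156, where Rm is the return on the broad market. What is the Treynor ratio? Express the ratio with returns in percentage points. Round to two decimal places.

β = Cov / Var = 0.0255 / 0.0156 = 1.6346
Treynor = (Rp − Rf) / β = (21.8% − 3.2%) / 1.6346 = 18.60 / 1.6346 = 11.3789

11.38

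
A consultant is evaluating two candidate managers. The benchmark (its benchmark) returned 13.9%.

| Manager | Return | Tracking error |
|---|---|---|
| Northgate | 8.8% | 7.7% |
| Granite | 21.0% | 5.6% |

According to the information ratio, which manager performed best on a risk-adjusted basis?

Granite

Northgate: IR = (8.8% − 13.9%) / 7.7% = -0.662
Granite: IR = (21.0% − 13.9%) / 5.6% = 1.268
Highest: Granite (1.268).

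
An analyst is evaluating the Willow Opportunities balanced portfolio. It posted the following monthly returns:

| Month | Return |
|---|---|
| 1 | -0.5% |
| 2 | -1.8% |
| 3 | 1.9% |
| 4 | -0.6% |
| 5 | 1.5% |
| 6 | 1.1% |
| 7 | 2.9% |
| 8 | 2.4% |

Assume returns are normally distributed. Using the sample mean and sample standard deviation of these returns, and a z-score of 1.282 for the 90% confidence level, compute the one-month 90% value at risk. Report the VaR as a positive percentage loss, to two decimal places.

1.26

r̄ = (-0.5 − 1.8 + 1.9 − 0.6 + 1.5 + 1.1 + 2.9 + 2.4) / 8 = 0.8625%
Sample σ = √[Σ(r − r̄)² / 7] = √[19.1388 / 7] = √2.7341 = 1.6535%
VaR = −(r̄ − z·σ) = −(0.8625 − 1.282 × 1.6535) = −(-1.2573) = 1.2573%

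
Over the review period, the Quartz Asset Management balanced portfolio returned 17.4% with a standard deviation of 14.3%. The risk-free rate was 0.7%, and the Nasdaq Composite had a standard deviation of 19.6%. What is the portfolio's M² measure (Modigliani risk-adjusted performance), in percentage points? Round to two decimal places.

Sharpe = (Rp − Rf) / σp = (17.4% − 0.7%) / 14.3% = 1.1678
M² = Rf + Sharpe × σm = 0.7% + 1.1678 × 19.6% = 23.5889%

23.59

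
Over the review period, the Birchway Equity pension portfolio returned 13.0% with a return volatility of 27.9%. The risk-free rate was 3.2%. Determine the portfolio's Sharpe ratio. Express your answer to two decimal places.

Sharpe = (Rp − Rf) / σp = (13.0% − 3.2%) / 27.9% = 9.80% / 27.9% = 0.3513

0.35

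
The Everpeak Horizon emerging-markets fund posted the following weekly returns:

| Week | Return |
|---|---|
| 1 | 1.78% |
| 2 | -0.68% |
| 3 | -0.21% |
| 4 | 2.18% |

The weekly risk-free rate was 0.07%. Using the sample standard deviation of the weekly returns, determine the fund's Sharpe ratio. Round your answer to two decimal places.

r̄ = (1.78 − 0.68 − 0.21 + 2.18) / 4 = 3.070 / 4 = 0.7675%
Σ(r − r̄)² = 6.0711; sample σ = √(6.0711/3) = 1.4226%
Sharpe = (r̄ − rf) / σ = (0.7675 − 0.07) / 1.4226 = 0.6975 / 1.4226 = 0.4903

0.49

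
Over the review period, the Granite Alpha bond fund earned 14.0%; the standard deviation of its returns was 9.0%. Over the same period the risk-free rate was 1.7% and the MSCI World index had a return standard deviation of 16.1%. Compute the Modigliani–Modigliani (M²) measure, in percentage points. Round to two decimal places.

Sharpe = (Rp − Rf) / σp = (14.0% − 1.7%) / 9.0% = 1.3667
M² = Rf + Sharpe × σm = 1.7% + 1.3667 × 16.1% = 23.7039%

23.70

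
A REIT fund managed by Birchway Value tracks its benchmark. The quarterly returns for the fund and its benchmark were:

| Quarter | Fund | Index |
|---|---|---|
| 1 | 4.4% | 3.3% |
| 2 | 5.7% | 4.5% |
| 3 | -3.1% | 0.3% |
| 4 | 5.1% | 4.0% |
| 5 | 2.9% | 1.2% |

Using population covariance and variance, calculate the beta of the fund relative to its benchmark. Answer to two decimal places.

1.75

r̄p = 3.0000%,  r̄m = 2.6600%
Cov = Σ(rp − r̄p)(rm − r̄m) / 5 = 4.6440
Var(rm) = Σ(rm − r̄m)² / 5 = 2.6584
β = Cov / Var = 4.6440 / 2.6584 = 1.7469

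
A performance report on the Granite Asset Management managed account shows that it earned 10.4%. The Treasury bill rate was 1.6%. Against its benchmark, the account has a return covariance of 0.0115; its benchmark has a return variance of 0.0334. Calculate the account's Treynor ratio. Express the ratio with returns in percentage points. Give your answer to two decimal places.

25.56

β = Cov / Var = 0.0115 / 0.0334 = 0.3443
Treynor = (Rp − Rf) / β = (10.4% − 1.6%) / 0.3443 = 8.80 / 0.3443 = 25.5591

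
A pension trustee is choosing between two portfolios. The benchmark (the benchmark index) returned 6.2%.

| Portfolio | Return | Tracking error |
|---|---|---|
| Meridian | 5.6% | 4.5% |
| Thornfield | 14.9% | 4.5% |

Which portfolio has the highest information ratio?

Meridian: IR = (5.6% − 6.2%) / 4.5% = -0.133
Thornfield: IR = (14.9% − 6.2%) / 4.5% = 1.933
Highest: Thornfield (1.933).

Thornfield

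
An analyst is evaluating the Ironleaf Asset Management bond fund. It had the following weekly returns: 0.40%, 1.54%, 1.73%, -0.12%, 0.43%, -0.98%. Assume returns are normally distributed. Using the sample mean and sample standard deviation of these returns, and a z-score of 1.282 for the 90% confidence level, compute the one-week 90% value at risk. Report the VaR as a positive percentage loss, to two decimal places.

r̄ = (0.4 + 1.54 + 1.73 − 0.12 + 0.43 − 0.98) / 6 = 3.000 / 6 = 0.5000%
Σ(r − r̄)² = (0.4 − 0.5000)² + (1.54 − 0.5000)² + … = 5.1842
σ = √[5.1842 / 5] = 1.0183%
VaR = −(r̄ − z·σ) = −(0.5000 − 1.282 × 1.0183) = −(-0.8055) = 0.8055%

0.81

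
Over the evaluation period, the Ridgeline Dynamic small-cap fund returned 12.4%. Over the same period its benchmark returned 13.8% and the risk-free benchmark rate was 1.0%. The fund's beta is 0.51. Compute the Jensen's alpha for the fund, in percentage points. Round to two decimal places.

4.87

CAPM expected return = Rf + β(Rm − Rf) = 1.0% + 0.51 × (13.8% − 1.0%) = 1 + 0.51 × 12.80 = 7.5280%
Jensen's α = Rp − E[R] = 12.4% − 7.5280% = 4.8720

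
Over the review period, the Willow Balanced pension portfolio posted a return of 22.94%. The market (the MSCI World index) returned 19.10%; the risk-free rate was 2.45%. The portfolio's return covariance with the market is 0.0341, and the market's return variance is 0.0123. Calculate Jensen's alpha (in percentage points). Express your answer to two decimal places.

-25.67

β = Cov / Var = 0.0341 / 0.0123 = 2.7724
E[R] = Rf + β(Rm − Rf) = 2.45% + 2.7724 × (19.10% − 2.45%) = 48.6105%
α = Rp − E[R] = 22.94% − 48.6105% = -25.6705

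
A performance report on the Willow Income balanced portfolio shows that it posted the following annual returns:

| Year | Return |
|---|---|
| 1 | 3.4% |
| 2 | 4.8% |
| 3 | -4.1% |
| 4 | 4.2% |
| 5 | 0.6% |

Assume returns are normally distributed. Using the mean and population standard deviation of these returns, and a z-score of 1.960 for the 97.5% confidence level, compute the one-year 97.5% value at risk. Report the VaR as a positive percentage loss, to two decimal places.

r̄ = (3.4 + 4.8 − 4.1 + 4.2 + 0.6) / 5 = 1.7800%
Σ(r − r̄)² = 53.5680; population σ = √(53.5680/5) = 3.2732%
VaR = −(r̄ − z·σ) = −(1.7800 − 1.960 × 3.2732) = −(-4.6355) = 4.6355%

4.64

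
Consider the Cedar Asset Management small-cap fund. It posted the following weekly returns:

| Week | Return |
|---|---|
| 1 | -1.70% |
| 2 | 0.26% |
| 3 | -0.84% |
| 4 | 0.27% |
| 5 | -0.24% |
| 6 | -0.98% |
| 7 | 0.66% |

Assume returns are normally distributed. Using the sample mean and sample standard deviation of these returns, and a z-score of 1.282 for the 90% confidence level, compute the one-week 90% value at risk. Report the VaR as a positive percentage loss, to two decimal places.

1.45

Mean return r̄ = -2.570 / 7 = -0.3671%
Sample σ = √[Σ(r − r̄)² / 6] = √[4.2461 / 6] = √0.7077 = 0.8412%
VaR = −(r̄ − z·σ) = −(-0.3671 − 1.282 × 0.8412) = −(-1.4455) = 1.4455%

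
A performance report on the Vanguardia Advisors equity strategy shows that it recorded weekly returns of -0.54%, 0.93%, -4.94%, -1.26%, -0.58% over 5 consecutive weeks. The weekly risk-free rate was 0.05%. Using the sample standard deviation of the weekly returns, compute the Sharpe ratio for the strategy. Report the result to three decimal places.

-0.604

r̄ = (-0.54 + 0.93 − 4.94 − 1.26 − 0.58) / 5 = -6.390 / 5 = -1.2780%
Σ(r − r̄)² = (-0.54 − (-1.2780))² + (0.93 − (-1.2780))² + (-4.94 − (-1.2780))² + … = 19.3177
sample σ = √(19.3177 / 4) = √4.8294 = 2.1976%
Sharpe = (r̄ − rf) / σ = (-1.2780 − 0.05) / 2.1976 = -1.3280 / 2.1976 = -0.6043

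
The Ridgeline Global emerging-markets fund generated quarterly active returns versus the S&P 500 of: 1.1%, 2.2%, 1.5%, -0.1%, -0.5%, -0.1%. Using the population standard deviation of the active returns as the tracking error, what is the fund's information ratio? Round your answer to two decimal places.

0.70

r̄ = (1.1 + 2.2 + 1.5 − 0.1 − 0.5 − 0.1) / 6 = 4.10 / 6 = 0.6833%
Σ(r − r̄)² = 5.7683; population σ = √(5.7683/6) = 0.9805%
IR = r̄ / tracking error = 0.6833 / 0.9805 = 0.6969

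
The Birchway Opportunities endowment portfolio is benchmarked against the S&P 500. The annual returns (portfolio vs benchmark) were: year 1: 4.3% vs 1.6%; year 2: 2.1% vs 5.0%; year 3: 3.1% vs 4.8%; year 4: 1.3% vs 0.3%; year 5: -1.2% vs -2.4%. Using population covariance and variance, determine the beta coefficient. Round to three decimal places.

0.451

r̄p = 1.9200%,  r̄m = 1.8600%
Cov = Σ(rp − r̄p)(rm − r̄m) / 5 = 3.5348
Var(rm) = Σ(rm − r̄m)² / 5 = 7.8304
β = Cov / Var = 3.5348 / 7.8304 = 0.4514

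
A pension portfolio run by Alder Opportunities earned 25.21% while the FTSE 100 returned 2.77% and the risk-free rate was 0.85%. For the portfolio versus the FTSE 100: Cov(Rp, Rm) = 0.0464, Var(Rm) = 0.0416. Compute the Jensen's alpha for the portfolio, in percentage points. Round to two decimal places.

22.22

β = Cov / Var = 0.0464 / 0.0416 = 1.1154
E[R] = Rf + β(Rm − Rf) = 0.85% + 1.1154 × (2.77% − 0.85%) = 2.9916%
α = Rp − E[R] = 25.21% − 2.9916% = 22.2184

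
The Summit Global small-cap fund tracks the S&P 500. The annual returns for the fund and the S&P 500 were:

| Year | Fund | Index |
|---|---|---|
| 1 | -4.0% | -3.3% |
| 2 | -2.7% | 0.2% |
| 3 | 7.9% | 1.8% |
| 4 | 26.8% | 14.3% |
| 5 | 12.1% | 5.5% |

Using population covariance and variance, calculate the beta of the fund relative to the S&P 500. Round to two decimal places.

1.82

r̄p = 8.0200%,  r̄m = 3.7000%
Cov = Σ(rp − r̄p)(rm − r̄m) / 5 = 65.6600
Var(rm) = Σ(rm − r̄m)² / 5 = 36.0920
β = Cov / Var = 65.6600 / 36.0920 = 1.8192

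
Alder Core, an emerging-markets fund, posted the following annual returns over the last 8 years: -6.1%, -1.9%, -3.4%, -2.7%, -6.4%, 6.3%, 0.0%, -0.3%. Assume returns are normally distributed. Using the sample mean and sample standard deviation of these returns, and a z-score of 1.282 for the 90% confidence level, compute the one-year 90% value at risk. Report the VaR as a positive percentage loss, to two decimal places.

Mean return r̄ = -14.50 / 8 = -1.8125%
Sample σ = √[Σ(r − r̄)² / 7] = √[114.1288 / 7] = √16.3041 = 4.0378%
VaR = −(r̄ − z·σ) = −(-1.8125 − 1.282 × 4.0378) = −(-6.9890) = 6.9890%

6.99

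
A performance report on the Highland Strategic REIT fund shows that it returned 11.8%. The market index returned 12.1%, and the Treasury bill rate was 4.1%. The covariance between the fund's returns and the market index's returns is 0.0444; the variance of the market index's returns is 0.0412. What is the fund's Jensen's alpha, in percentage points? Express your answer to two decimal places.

-0.92

β = Cov / Var = 0.0444 / 0.0412 = 1.0777
E[R] = Rf + β(Rm − Rf) = 4.1% + 1.0777 × (12.1% − 4.1%) = 12.7216%
α = Rp − E[R] = 11.8% − 12.7216% = -0.9216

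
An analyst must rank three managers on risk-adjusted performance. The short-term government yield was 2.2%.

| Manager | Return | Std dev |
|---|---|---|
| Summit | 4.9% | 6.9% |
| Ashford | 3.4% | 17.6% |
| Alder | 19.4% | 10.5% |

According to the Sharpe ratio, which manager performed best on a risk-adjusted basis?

Summit: Sharpe ratio = (4.9% − 2.2%) / 6.9% = 0.391
Ashford: Sharpe ratio = (3.4% − 2.2%) / 17.6% = 0.068
Alder: Sharpe ratio = (19.4% − 2.2%) / 10.5% = 1.638
Highest: Alder (1.638).

Alder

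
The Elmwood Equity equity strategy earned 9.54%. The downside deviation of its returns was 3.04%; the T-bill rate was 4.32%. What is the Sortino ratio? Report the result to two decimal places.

1.72

Sortino = (Rp − Rf) / σd = (9.54% − 4.32%) / 3.04% = 5.22% / 3.04% = 1.7171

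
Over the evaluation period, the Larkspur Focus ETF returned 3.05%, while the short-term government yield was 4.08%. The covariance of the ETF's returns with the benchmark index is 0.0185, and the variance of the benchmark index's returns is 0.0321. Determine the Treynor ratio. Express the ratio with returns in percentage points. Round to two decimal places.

-1.79

β = Cov / Var = 0.0185 / 0.0321 = 0.5763
Treynor = (Rp − Rf) / β = (3.05% − 4.08%) / 0.5763 = -1.03 / 0.5763 = -1.7873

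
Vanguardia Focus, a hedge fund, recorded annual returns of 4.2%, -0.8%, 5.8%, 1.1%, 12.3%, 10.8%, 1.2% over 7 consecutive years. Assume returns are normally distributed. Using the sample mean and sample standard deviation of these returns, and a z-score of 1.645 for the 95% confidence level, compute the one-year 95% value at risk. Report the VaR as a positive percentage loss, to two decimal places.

3.32

Mean return r̄ = 34.60 / 7 = 4.9429%
Sample σ = √[Σ(r − r̄)² / 6] = √[151.4771 / 6] = √25.2462 = 5.0246%
VaR = −(r̄ − z·σ) = −(4.9429 − 1.645 × 5.0246) = −(-3.3226) = 3.3226%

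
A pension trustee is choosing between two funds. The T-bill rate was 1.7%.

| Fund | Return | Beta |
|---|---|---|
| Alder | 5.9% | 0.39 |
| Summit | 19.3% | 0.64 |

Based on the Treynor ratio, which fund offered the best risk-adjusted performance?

Alder: Treynor = (5.9% − 1.7%) / 0.39 = 10.769
Summit: Treynor = (19.3% − 1.7%) / 0.64 = 27.500
Highest: Summit (27.500).

Summit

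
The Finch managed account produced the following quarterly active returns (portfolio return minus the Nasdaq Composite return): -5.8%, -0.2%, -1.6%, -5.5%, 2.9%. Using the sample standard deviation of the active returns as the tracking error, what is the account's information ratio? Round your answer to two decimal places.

-0.55

r̄ = (-5.8 − 0.2 − 1.6 − 5.5 + 2.9) / 5 = -2.0400%
Σ(r − r̄)² = 54.0920; sample σ = √(54.0920/4) = 3.6774%
IR = r̄ / tracking error = -2.0400 / 3.6774 = -0.5547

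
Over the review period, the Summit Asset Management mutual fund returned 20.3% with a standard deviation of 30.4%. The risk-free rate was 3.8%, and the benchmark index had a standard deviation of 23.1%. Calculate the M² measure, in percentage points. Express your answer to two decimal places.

16.34

Sharpe = (Rp − Rf) / σp = (20.3% − 3.8%) / 30.4% = 0.5428
M² = Rf + Sharpe × σm = 3.8% + 0.5428 × 23.1% = 16.3387%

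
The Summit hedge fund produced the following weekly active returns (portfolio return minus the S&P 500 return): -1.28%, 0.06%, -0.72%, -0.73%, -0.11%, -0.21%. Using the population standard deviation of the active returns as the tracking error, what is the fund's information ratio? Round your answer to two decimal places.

r̄ = (-1.28 + 0.06 − 0.72 − 0.73 − 0.11 − 0.21) / 6 = -2.990 / 6 = -0.4983%
Population std dev = √[1.2595 / 6] = 0.4582%
IR = r̄ / tracking error = -0.4983 / 0.4582 = -1.0875

-1.09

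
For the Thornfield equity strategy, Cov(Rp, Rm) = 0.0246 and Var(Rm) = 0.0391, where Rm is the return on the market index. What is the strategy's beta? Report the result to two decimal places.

β = Cov(Rp, Rm) / Var(Rm) = 0.0246 / 0.0391 = 0.6292

0.63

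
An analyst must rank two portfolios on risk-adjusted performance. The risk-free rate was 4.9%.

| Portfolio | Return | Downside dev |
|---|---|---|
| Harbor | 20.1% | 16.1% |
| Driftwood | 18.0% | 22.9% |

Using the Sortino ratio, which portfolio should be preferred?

Harbor: Sortino ratio = (20.1% − 4.9%) / 16.1% = 0.944
Driftwood: Sortino ratio = (18.0% − 4.9%) / 22.9% = 0.572
Highest: Harbor (0.944).

Harbor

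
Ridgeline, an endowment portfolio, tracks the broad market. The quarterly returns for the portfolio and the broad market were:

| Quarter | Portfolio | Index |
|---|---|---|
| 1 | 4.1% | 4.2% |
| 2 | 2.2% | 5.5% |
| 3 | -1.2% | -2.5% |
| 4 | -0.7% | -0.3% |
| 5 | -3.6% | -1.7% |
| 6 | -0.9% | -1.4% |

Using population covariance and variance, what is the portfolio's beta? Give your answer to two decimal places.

r̄p = -0.0167%,  r̄m = 0.6333%
Cov = Σ(rp − r̄p)(rm − r̄m) / 6 = 6.6622
Var(rm) = Σ(rm − r̄m)² / 6 = 9.4456
β = Cov / Var = 6.6622 / 9.4456 = 0.7053

0.71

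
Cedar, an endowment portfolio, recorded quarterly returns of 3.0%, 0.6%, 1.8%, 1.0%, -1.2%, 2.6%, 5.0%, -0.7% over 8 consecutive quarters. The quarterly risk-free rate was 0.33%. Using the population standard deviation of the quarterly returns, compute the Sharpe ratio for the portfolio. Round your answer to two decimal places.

r̄ = (3 + 0.6 + 1.8 + 1 − 1.2 + 2.6 + 5 − 0.7) / 8 = 1.5125%
Σ(r − r̄)² = 28.9888; population σ = √(28.9888/8) = 1.9036%
Sharpe = (r̄ − rf) / σ = (1.5125 − 0.33) / 1.9036 = 1.1825 / 1.9036 = 0.6212

0.62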